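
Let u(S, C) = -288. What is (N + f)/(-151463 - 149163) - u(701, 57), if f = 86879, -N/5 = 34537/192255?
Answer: 1662879051998/5779685163 ≈ 287.71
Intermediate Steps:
N = -34537/38451 (N = -172685/192255 = -5*34537/192255 = -34537/38451 ≈ -0.89821)
(N + f)/(-151463 - 149163) - u(701, 57) = (-34537/38451 + 86879)/(-151463 - 149163) - 1*(-288) = (3340549892/38451)/(-300626) + 288 = (3340549892/38451)*(-1/300626) + 288 = -1670274946/5779685163 + 288 = 1662879051998/5779685163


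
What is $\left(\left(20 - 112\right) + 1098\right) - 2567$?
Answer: $-1561$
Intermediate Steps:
$\left(\left(20 - 112\right) + 1098\right) - 2567 = \left(-92 + 1098\right) - 2567 = 1006 - 2567 = -1561$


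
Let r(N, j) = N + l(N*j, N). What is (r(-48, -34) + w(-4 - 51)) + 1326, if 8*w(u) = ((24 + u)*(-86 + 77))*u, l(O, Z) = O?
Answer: 7935/8 ≈ 991.88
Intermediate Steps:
r(N, j) = N + N*j
w(u) = u*(-216 - 9*u)/8 (w(u) = (((24 + u)*(-86 + 77))*u)/8 = (((24 + u)*(-9))*u)/8 = ((-216 - 9*u)*u)/8 = (u*(-216 - 9*u))/8 = u*(-216 - 9*u)/8)
(r(-48, -34) + w(-4 - 51)) + 1326 = (-48*(1 - 34) - 9*(-4 - 51)*(24 + (-4 - 51))/8) + 1326 = (-48*(-33) - 9/8*(-55)*(24 - 55)) + 1326 = (1584 - 9/8*(-55)*(-31)) + 1326 = (1584 - 15345/8) + 1326 = -2673/8 + 1326 = 7935/8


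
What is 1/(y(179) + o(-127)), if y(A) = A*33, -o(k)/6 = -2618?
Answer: 1/21615 ≈ 4.6264e-5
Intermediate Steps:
o(k) = 15708 (o(k) = -6*(-2618) = 15708)
y(A) = 33*A
1/(y(179) + o(-127)) = 1/(33*179 + 15708) = 1/(5907 + 15708) = 1/21615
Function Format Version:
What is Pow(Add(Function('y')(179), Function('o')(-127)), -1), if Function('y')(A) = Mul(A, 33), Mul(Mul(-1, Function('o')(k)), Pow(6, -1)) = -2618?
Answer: Rational(1, 21615) ≈ 4.6264e-5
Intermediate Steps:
Function('o')(k) = 15708 (Function('o')(k) = Mul(-6, -2618) = 15708)
Function('y')(A) = Mul(33, A)
Pow(Add(Function('y')(179), Function('o')(-127)), -1) = Pow(Add(Mul(33, 179), 15708), -1) = Pow(Add(5907, 15708), -1) = Pow(21615, -1) = Rational(1, 21615)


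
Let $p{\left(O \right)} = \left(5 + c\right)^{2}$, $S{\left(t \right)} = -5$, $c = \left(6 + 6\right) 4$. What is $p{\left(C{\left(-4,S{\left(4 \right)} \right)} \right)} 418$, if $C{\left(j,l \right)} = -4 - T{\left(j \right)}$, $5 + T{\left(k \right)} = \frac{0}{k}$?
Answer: $1174162$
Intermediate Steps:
$c = 48$ ($c = 12 \cdot 4 = 48$)
$T{\left(k \right)} = -5$ ($T{\left(k \right)} = -5 + \frac{0}{k} = -5 + 0 = -5$)
$C{\left(j,l \right)} = 1$ ($C{\left(j,l \right)} = -4 - -5 = -4 + 5 = 1$)
$p{\left(O \right)} = 2809$ ($p{\left(O \right)} = \left(5 + 48\right)^{2} = 53^{2} = 2809$)
$p{\left(C{\left(-4,S{\left(4 \right)} \right)} \right)} 418 = 2809 \cdot 418 = 1174162$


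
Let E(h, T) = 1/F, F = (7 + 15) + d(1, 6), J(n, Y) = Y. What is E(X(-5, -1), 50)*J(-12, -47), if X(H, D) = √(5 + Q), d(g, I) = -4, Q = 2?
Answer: -47/18 ≈ -2.6111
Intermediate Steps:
X(H, D) = √7 (X(H, D) = √(5 + 2) = √7)
F = 18 (F = (7 + 15) - 4 = 22 - 4 = 18)
E(h, T) = 1/18
E(X(-5, -1), 50)*J(-12, -47) = (1/18)*(-47) = -47/18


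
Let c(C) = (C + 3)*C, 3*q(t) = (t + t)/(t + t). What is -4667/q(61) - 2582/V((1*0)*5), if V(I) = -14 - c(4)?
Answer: -292730/21 ≈ -13940.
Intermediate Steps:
q(t) = 1/3 (q(t) = ((t + t)/(t + t))/3 = ((2*t)/((2*t)))/3 = ((2*t)*(1/(2*t)))/3 = (1/3)*1 = 1/3)
c(C) = C*(3 + C) (c(C) = (3 + C)*C = C*(3 + C))
V(I) = -42 (V(I) = -14 - 4*(3 + 4) = -14 - 4*7 = -14 - 1*28 = -14 - 28 = -42)
-4667/q(61) - 2582/V((1*0)*5) = -4667/1/3 - 2582/(-42) = -4667*3 - 2582*(-1/42) = -14001 + 1291/21 = -292730/21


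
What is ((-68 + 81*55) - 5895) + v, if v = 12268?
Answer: 10760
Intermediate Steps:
((-68 + 81*55) - 5895) + v = ((-68 + 81*55) - 5895) + 12268 = ((-68 + 4455) - 5895) + 12268 = (4387 - 5895) + 12268 = -1508 + 12268 = 10760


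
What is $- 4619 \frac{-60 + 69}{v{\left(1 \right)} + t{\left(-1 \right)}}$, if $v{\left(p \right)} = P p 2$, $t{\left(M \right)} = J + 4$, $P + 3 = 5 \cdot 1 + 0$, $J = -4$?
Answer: $- \frac{41571}{4} \approx -10393.0$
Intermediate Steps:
$P = 2$ ($P = -3 + \left(5 \cdot 1 + 0\right) = -3 + \left(5 + 0\right) = -3 + 5 = 2$)
$t{\left(M \right)} = 0$ ($t{\left(M \right)} = -4 + 4 = 0$)
$v{\left(p \right)} = 4 p$ ($v{\left(p \right)} = 2 p 2 = 4 p$)
$- 4619 \frac{-60 + 69}{v{\left(1 \right)} + t{\left(-1 \right)}} = - 4619 \frac{-60 + 69}{4 \cdot 1 + 0} = - 4619 \frac{9}{4 + 0} = - 4619 \cdot \frac{9}{4} = - 4619 \cdot 9 \cdot \frac{1}{4} = \left(-4619\right) \frac{9}{4} = - \frac{41571}{4}$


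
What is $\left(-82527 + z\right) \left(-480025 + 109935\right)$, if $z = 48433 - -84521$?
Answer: $-18662528430$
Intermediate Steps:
$z = 132954$ ($z = 48433 + 84521 = 132954$)
$\left(-82527 + z\right) \left(-480025 + 109935\right) = \left(-82527 + 132954\right) \left(-480025 + 109935\right) = 50427 \left(-370090\right) = -18662528430$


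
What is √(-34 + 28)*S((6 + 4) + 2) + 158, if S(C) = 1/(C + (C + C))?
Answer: 158 + I*√6/36 ≈ 158.0 + 0.068041*I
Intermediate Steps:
S(C) = 1/(3*C) (S(C) = 1/(C + 2*C) = 1/(3*C))
√(-34 + 28)*S((6 + 4) + 2) + 158 = √(-34 + 28)*(1/(3*((6 + 4) + 2))) + 158 = √(-6)*(1/(3*(10 + 2))) + 158 = (I*√6)*((⅓)/12) + 158 = (I*√6)*((⅓)*(1/12)) + 158 = (I*√6)*(1/36) + 158 = I*√6/36 + 158 = 158 + I*√6/36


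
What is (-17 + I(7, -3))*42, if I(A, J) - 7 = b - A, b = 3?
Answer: -588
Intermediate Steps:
I(A, J) = 10 - A (I(A, J) = 7 + (3 - A) = 10 - A)
(-17 + I(7, -3))*42 = (-17 + (10 - 1*7))*42 = (-17 + (10 - 7))*42 = (-17 + 3)*42 = -14*42 = -588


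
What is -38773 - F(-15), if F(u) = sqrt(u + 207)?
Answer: -38773 - 8*sqrt(3) ≈ -38787.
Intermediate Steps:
F(u) = sqrt(207 + u)
-38773 - F(-15) = -38773 - sqrt(207 - 15) = -38773 - sqrt(192) = -38773 - 8*sqrt(3)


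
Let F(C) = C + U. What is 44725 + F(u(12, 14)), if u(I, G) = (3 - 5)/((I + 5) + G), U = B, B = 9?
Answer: 1386752/31 ≈ 44734.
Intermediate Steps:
U = 9
u(I, G) = -2/(5 + G + I) (u(I, G) = -2/((5 + I) + G) = -2/(5 + G + I))
F(C) = 9 + C (F(C) = C + 9 = 9 + C)
44725 + F(u(12, 14)) = 44725 + (9 - 2/(5 + 14 + 12)) = 44725 + (9 - 2/31) = 44725 + 277/31 = 1386752/31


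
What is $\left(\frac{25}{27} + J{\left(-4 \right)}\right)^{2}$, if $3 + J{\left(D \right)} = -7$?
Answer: $\frac{60025}{729} \approx 82.339$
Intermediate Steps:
$J{\left(D \right)} = -10$ ($J{\left(D \right)} = -3 - 7 = -10$)
$\left(\frac{25}{27} + J{\left(-4 \right)}\right)^{2} = \left(\frac{25}{27} - 10\right)^{2} = \left(- \frac{245}{27}\right)^{2} = \frac{60025}{729}$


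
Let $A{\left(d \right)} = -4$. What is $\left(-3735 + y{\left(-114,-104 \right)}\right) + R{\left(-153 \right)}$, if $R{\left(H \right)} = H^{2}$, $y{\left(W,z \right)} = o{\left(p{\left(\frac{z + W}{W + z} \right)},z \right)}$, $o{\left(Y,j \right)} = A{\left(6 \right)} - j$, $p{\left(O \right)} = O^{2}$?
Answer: $19774$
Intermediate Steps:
$o{\left(Y,j \right)} = -4 - j$
$y{\left(W,z \right)} = -4 - z$
$\left(-3735 + y{\left(-114,-104 \right)}\right) + R{\left(-153 \right)} = \left(-3735 - -100\right) + \left(-153\right)^{2} = \left(-3735 + \left(-4 + 104\right)\right) + 23409 = \left(-3735 + 100\right) + 23409 = -3635 + 23409 = 19774$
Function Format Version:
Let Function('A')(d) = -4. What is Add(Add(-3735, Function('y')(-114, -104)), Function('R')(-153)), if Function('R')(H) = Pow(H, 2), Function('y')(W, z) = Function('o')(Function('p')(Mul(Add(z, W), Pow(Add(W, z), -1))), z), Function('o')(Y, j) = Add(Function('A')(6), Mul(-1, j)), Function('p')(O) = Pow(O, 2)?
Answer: 19774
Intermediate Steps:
Function('o')(Y, j) = Add(-4, Mul(-1, j))
Function('y')(W, z) = Add(-4, Mul(-1, z))
Add(Add(-3735, Function('y')(-114, -104)), Function('R')(-153)) = Add(Add(-3735, Add(-4, Mul(-1, -104))), Pow(-153, 2)) = Add(Add(-3735, Add(-4, 104)), 23409) = Add(Add(-3735, 100), 23409) = Add(-3635, 23409) = 19774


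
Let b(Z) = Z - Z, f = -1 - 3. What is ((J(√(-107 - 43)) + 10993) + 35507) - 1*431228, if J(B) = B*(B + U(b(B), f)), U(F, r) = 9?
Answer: -384878 + 45*I*√6 ≈ -3.8488e+5 + 110.23*I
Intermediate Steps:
f = -4
b(Z) = 0
J(B) = B*(9 + B) (J(B) = B*(B + 9) = B*(9 + B))
((J(√(-107 - 43)) + 10993) + 35507) - 1*431228 = ((√(-107 - 43)*(9 + √(-107 - 43)) + 10993) + 35507) - 1*431228 = ((√(-150)*(9 + √(-150)) + 10993) + 35507) - 431228 = (((5*I*√6)*(9 + 5*I*√6) + 10993) + 35507) - 431228 = ((5*I*√6*(9 + 5*I*√6) + 10993) + 35507) - 431228 = ((10993 + 5*I*√6*(9 + 5*I*√6)) + 35507) - 431228 = (46500 + 5*I*√6*(9 + 5*I*√6)) - 431228 = -384728 + 5*I*√6*(9 + 5*I*√6)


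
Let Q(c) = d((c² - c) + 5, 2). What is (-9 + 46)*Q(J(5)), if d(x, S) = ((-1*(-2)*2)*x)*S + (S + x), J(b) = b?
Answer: 8399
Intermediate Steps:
d(x, S) = S + x + 4*S*x (d(x, S) = ((2*2)*x)*S + (S + x) = (4*x)*S + (S + x) = 4*S*x + (S + x) = S + x + 4*S*x)
Q(c) = 47 - 9*c + 9*c² (Q(c) = 2 + ((c² - c) + 5) + 4*2*((c² - c) + 5) = 2 + (5 + c² - c) + 4*2*(5 + c² - c) = 2 + (5 + c² - c) + (40 - 8*c + 8*c²) = 47 - 9*c + 9*c²)
(-9 + 46)*Q(J(5)) = (-9 + 46)*(47 - 9*5 + 9*5²) = 37*(47 - 45 + 9*25) = 37*(47 - 45 + 225) = 37*227 = 8399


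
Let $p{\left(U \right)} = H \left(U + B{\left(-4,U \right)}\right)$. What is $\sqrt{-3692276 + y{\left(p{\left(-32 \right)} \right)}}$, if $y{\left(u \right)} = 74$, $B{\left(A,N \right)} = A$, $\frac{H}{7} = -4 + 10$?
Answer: $i \sqrt{3692202} \approx 1921.5 i$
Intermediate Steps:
$H = 42$ ($H = 7 \left(-4 + 10\right) = 7 \cdot 6 = 42$)
$p{\left(U \right)} = -168 + 42 U$ ($p{\left(U \right)} = 42 \left(U - 4\right) = 42 \left(-4 + U\right) = -168 + 42 U$)
$\sqrt{-3692276 + y{\left(p{\left(-32 \right)} \right)}} = \sqrt{-3692276 + 74} = \sqrt{-3692202} = i \sqrt{3692202}$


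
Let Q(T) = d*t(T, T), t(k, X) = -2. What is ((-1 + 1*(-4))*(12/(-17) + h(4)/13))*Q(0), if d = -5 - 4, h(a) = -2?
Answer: 17100/221 ≈ 77.376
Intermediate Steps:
d = -9
Q(T) = 18 (Q(T) = -9*(-2) = 18)
((-1 + 1*(-4))*(12/(-17) + h(4)/13))*Q(0) = ((-1 + 1*(-4))*(12/(-17) - 2/13))*18 = ((-1 - 4)*(12*(-1/17) - 2*1/13))*18 = -5*(-12/17 - 2/13)*18 = -5*(-190/221)*18 = (950/221)*18 = 17100/221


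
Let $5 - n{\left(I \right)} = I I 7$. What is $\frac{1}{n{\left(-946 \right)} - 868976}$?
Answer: $- \frac{1}{7133383} \approx -1.4019 \cdot 10^{-7}$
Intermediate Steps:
$n{\left(I \right)} = 5 - 7 I^{2}$ ($n{\left(I \right)} = 5 - I I 7 = 5 - I^{2} \cdot 7 = 5 - 7 I^{2}$)
$\frac{1}{n{\left(-946 \right)} - 868976} = \frac{1}{\left(5 - 7 \left(-946\right)^{2}\right) - 868976} = \frac{1}{\left(5 - 6264412\right) - 868976} = \frac{1}{-6264407 - 868976} = \frac{1}{-7133383} = - \frac{1}{7133383}$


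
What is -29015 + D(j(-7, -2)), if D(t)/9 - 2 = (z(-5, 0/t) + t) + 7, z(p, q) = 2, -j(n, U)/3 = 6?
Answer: -29078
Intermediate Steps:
j(n, U) = -18 (j(n, U) = -3*6 = -18)
D(t) = 99 + 9*t (D(t) = 18 + 9*((2 + t) + 7) = 18 + 9*(9 + t) = 18 + (81 + 9*t) = 99 + 9*t)
-29015 + D(j(-7, -2)) = -29015 + (99 + 9*(-18)) = -29015 + (99 - 162) = -29015 - 63 = -29078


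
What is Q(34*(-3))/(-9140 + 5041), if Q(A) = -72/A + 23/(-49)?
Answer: -197/3414467 ≈ -5.7696e-5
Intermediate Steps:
Q(A) = -23/49 - 72/A (Q(A) = -72/A + 23*(-1/49) = -72/A - 23/49 = -23/49 - 72/A)
Q(34*(-3))/(-9140 + 5041) = (-23/49 - 72/(34*(-3)))/(-9140 + 5041) = (-23/49 - 72/(-102))/(-4099) = (-23/49 - 72*(-1/102))*(-1/4099) = (-23/49 + 12/17)*(-1/4099) = (197/833)*(-1/4099) = -197/3414467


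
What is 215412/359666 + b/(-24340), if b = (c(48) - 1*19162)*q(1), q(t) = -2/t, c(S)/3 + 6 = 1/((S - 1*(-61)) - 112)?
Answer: -2138594753/2188567610 ≈ -0.97717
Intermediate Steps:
c(S) = -18 + 3/(-51 + S) (c(S) = -18 + 3/((S - 1*(-61)) - 112) = -18 + 3/((S + 61) - 112) = -18 + 3/((61 + S) - 112) = -18 + 3/(-51 + S))
b = 38362 (b = (3*(307 - 6*48)/(-51 + 48) - 1*19162)*(-2/1) = (3*(307 - 288)/(-3) - 19162)*(-2*1) = (3*(-⅓)*19 - 19162)*(-2) = (-19 - 19162)*(-2) = -19181*(-2) = 38362)
215412/359666 + b/(-24340) = 215412/359666 + 38362/(-24340) = 215412*(1/359666) + 38362*(-1/24340) = 107706/179833 - 19181/12170 = -2138594753/2188567610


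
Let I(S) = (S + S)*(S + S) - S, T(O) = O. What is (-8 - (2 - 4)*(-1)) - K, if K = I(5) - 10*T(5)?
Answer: -55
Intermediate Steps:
I(S) = -S + 4*S² (I(S) = (2*S)*(2*S) - S = 4*S² - S = -S + 4*S²)
K = 45 (K = 5*(-1 + 4*5) - 10*5 = 5*(-1 + 20) - 50 = 5*19 - 50 = 95 - 50 = 45)
(-8 - (2 - 4)*(-1)) - K = (-8 - (2 - 4)*(-1)) - 1*45 = (-8 - (-2)*(-1)) - 45 = (-8 - 1*2) - 45 = (-8 - 2) - 45 = -10 - 45 = -55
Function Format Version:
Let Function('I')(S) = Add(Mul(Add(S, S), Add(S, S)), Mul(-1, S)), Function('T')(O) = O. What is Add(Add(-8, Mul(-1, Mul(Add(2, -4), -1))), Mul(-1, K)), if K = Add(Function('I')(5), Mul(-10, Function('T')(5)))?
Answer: -55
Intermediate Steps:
Function('I')(S) = Add(Mul(-1, S), Mul(4, Pow(S, 2))) (Function('I')(S) = Add(Mul(Mul(2, S), Mul(2, S)), Mul(-1, S)) = Add(Mul(4, Pow(S, 2)), Mul(-1, S)) = Add(Mul(-1, S), Mul(4, Pow(S, 2))))
K = 45 (K = Add(Mul(5, Add(-1, Mul(4, 5))), Mul(-10, 5)) = Add(Mul(5, Add(-1, 20)), -50) = Add(Mul(5, 19), -50) = Add(95, -50) = 45)
Add(Add(-8, Mul(-1, Mul(Add(2, -4), -1))), Mul(-1, K)) = Add(Add(-8, Mul(-1, Mul(Add(2, -4), -1))), Mul(-1, 45)) = Add(Add(-8, Mul(-1, Mul(-2, -1))), -45) = Add(Add(-8, Mul(-1, 2)), -45) = Add(Add(-8, -2), -45) = Add(-10, -45) = -55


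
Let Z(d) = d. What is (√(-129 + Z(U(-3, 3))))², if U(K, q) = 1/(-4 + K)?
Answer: -904/7 ≈ -129.14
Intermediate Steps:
(√(-129 + Z(U(-3, 3))))² = (√(-129 + 1/(-4 - 3)))² = (√(-129 + 1/(-7)))² = (√(-129 - ⅐))² = (√(-904/7))² = (2*I*√1582/7)² = -904/7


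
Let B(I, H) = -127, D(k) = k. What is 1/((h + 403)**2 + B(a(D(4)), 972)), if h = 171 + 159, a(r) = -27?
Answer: 1/537162 ≈ 1.8616e-6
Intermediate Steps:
h = 330
1/((h + 403)**2 + B(a(D(4)), 972)) = 1/((330 + 403)**2 - 127) = 1/(733**2 - 127) = 1/(537289 - 127) = 1/537162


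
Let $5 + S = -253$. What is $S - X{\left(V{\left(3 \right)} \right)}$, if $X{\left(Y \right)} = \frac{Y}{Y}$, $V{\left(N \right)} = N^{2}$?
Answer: $-259$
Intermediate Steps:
$X{\left(Y \right)} = 1$
$S = -258$ ($S = -5 - 253 = -258$)
$S - X{\left(V{\left(3 \right)} \right)} = -258 - 1 = -259$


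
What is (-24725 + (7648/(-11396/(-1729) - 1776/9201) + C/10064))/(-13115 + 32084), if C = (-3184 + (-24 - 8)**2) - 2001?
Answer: -7755174573053/6251915619984 ≈ -1.2404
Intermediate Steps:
C = -4161 (C = (-3184 + (-32)**2) - 2001 = (-3184 + 1024) - 2001 = -2160 - 2001 = -4161)
(-24725 + (7648/(-11396/(-1729) - 1776/9201) + C/10064))/(-13115 + 32084) = (-24725 + (7648/(-11396/(-1729) - 1776/9201) - 4161/10064))/(-13115 + 32084) = (-24725 + (7648/(-11396*(-1/1729) - 1776*1/9201) - 4161*1/10064))/18969 = (-24725 + (7648/(1628/247 - 592/3067) - 4161/10064))*(1/18969) = (-24725 + (7648/(4846852/757549) - 4161/10064))*(1/18969) = (-24725 + (7648*(757549/4846852) - 4161/10064))*(1/18969) = (-24725 + (1448433688/1211713 - 4161/10064))*(1/18969) = (-24725 + 393837694547/329585936)*(1/18969) = -7755174573053/329585936*1/18969 = -7755174573053/6251915619984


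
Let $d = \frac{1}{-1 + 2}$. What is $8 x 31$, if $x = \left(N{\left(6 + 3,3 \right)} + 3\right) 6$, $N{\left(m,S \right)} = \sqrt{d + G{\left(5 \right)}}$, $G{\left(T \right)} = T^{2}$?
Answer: $4464 + 1488 \sqrt{26} \approx 12051.0$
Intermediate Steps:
$d = 1$ ($d = 1^{-1} = 1$)
$N{\left(m,S \right)} = \sqrt{26}$ ($N{\left(m,S \right)} = \sqrt{1 + 5^{2}} = \sqrt{1 + 25} = \sqrt{26}$)
$x = 18 + 6 \sqrt{26}$ ($x = \left(\sqrt{26} + 3\right) 6 = \left(3 + \sqrt{26}\right) 6 = 18 + 6 \sqrt{26} \approx 48.594$)
$8 x 31 = 8 \left(18 + 6 \sqrt{26}\right) 31 = \left(144 + 48 \sqrt{26}\right) 31 = 4464 + 1488 \sqrt{26}$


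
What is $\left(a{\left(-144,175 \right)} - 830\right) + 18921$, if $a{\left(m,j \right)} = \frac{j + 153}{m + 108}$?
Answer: $\frac{162737}{9} \approx 18082.0$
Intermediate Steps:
$a{\left(m,j \right)} = \frac{153 + j}{108 + m}$
$\left(a{\left(-144,175 \right)} - 830\right) + 18921 = \left(\frac{153 + 175}{108 - 144} - 830\right) + 18921 = \left(\frac{1}{-36} \cdot 328 - 830\right) + 18921 = \left(\left(- \frac{1}{36}\right) 328 - 830\right) + 18921 = \left(- \frac{82}{9} - 830\right) + 18921 = - \frac{7552}{9} + 18921 = \frac{162737}{9}$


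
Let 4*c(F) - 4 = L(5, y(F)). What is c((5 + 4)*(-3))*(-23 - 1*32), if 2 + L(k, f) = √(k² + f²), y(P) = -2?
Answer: -55/2 - 55*√29/4 ≈ -101.55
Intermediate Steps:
L(k, f) = -2 + √(f² + k²) (L(k, f) = -2 + √(k² + f²) = -2 + √(f² + k²))
c(F) = ½ + √29/4 (c(F) = 1 + (-2 + √((-2)² + 5²))/4 = 1 + (-2 + √(4 + 25))/4 = 1 + (-2 + √29)/4 = 1 + (-½ + √29/4) = ½ + √29/4)
c((5 + 4)*(-3))*(-23 - 1*32) = (½ + √29/4)*(-23 - 1*32) = (½ + √29/4)*(-23 - 32) = (½ + √29/4)*(-55) = -55/2 - 55*√29/4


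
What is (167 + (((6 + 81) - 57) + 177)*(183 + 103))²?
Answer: 3524678161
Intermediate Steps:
(167 + (((6 + 81) - 57) + 177)*(183 + 103))² = (167 + ((87 - 57) + 177)*286)² = (167 + (30 + 177)*286)² = (167 + 207*286)² = (167 + 59202)² = 59369² = 3524678161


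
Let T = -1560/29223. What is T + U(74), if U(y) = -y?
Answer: -721354/9741 ≈ -74.053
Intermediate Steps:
T = -520/9741 (T = -1560*1/29223 = -520/9741 ≈ -0.053383)
T + U(74) = -520/9741 - 1*74 = -520/9741 - 74 = -721354/9741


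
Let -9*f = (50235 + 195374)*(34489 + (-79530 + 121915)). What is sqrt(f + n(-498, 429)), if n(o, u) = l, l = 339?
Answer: I*sqrt(18880943215)/3 ≈ 45803.0*I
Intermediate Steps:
n(o, u) = 339
f = -18880946266/9 (f = -(50235 + 195374)*(34489 + (-79530 + 121915))/9 = -245609*(34489 + 42385)/9 = -245609*76874/9 = -1/9*18880946266 = -18880946266/9 ≈ -2.0979e+9)
sqrt(f + n(-498, 429)) = sqrt(-18880946266/9 + 339) = sqrt(-18880943215/9) = I*sqrt(18880943215)/3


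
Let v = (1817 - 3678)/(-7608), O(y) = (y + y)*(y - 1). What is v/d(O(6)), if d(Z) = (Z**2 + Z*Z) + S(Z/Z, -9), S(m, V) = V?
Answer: 1861/54709128 ≈ 3.4016e-5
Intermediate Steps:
O(y) = 2*y*(-1 + y) (O(y) = (2*y)*(-1 + y) = 2*y*(-1 + y))
d(Z) = -9 + 2*Z**2 (d(Z) = (Z**2 + Z*Z) - 9 = (Z**2 + Z**2) - 9 = 2*Z**2 - 9 = -9 + 2*Z**2)
v = 1861/7608 (v = -1861*(-1/7608) = 1861/7608 ≈ 0.24461)
v/d(O(6)) = 1861/(7608*(-9 + 2*(2*6*(-1 + 6))**2)) = 1861/(7608*(-9 + 2*(2*6*5)**2)) = 1861/(7608*(-9 + 2*60**2)) = 1861/(7608*(-9 + 2*3600)) = 1861/(7608*(-9 + 7200)) = (1861/7608)/7191 = (1861/7608)*(1/7191) = 1861/54709128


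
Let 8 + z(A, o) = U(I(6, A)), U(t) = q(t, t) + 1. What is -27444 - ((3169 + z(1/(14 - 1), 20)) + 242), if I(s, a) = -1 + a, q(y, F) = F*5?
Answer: -400964/13 ≈ -30843.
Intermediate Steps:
q(y, F) = 5*F
U(t) = 1 + 5*t (U(t) = 5*t + 1 = 1 + 5*t)
z(A, o) = -12 + 5*A (z(A, o) = -8 + (1 + 5*(-1 + A)) = -8 + (1 + (-5 + 5*A)) = -8 + (-4 + 5*A) = -12 + 5*A)
-27444 - ((3169 + z(1/(14 - 1), 20)) + 242) = -27444 - ((3169 + (-12 + 5/(14 - 1))) + 242) = -27444 - ((3169 + (-12 + 5/13)) + 242) = -27444 - ((3169 - 151/13) + 242) = -27444 - (41046/13 + 242) = -27444 - 1*44192/13 = -27444 - 44192/13 = -400964/13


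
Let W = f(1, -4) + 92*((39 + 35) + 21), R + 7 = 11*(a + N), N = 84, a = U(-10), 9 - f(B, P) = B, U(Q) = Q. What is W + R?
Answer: 9555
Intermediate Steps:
f(B, P) = 9 - B
a = -10
R = 807 (R = -7 + 11*(-10 + 84) = -7 + 11*74 = -7 + 814 = 807)
W = 8748 (W = (9 - 1*1) + 92*((39 + 35) + 21) = (9 - 1) + 92*(74 + 21) = 8 + 92*95 = 8 + 8740 = 8748)
W + R = 8748 + 807 = 9555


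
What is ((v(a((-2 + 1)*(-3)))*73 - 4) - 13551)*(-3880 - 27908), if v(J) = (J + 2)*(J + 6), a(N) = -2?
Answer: 430886340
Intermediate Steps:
v(J) = (2 + J)*(6 + J)
((v(a((-2 + 1)*(-3)))*73 - 4) - 13551)*(-3880 - 27908) = (((12 + (-2)² + 8*(-2))*73 - 4) - 13551)*(-3880 - 27908) = (((12 + 4 - 16)*73 - 4) - 13551)*(-31788) = ((0*73 - 4) - 13551)*(-31788) = ((0 - 4) - 13551)*(-31788) = (-4 - 13551)*(-31788) = -13555*(-31788) = 430886340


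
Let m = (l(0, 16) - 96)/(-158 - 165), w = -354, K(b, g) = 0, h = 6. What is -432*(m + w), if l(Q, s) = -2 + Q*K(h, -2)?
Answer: 49353408/323 ≈ 1.5280e+5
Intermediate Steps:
l(Q, s) = -2 (l(Q, s) = -2 + Q*0 = -2 + 0 = -2)
m = 98/323 (m = (-2 - 96)/(-158 - 165) = -98/(-323) = -98*(-1/323) = 98/323 ≈ 0.30341)
-432*(m + w) = -432*(98/323 - 354) = -432*(-114244/323) = 49353408/323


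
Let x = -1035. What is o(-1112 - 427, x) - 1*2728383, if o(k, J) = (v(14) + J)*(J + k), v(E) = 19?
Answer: -113199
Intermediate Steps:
o(k, J) = (19 + J)*(J + k)
o(-1112 - 427, x) - 1*2728383 = ((-1035)² + 19*(-1035) + 19*(-1112 - 427) - 1035*(-1112 - 427)) - 1*2728383 = (1071225 - 19665 + 19*(-1539) - 1035*(-1539)) - 2728383 = (1071225 - 19665 - 29241 + 1592865) - 2728383 = 2615184 - 2728383 = -113199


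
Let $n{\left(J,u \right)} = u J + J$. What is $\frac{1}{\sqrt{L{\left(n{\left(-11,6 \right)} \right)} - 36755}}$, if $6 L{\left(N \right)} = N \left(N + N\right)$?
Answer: $- \frac{i \sqrt{19563}}{26084} \approx - 0.0053622 i$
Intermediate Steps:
$n{\left(J,u \right)} = J + J u$ ($n{\left(J,u \right)} = J u + J = J + J u$)
$L{\left(N \right)} = \frac{N^{2}}{3}$ ($L{\left(N \right)} = \frac{N \left(N + N\right)}{6} = \frac{N 2 N}{6} = \frac{2 N^{2}}{6} = \frac{N^{2}}{3}$)
$\frac{1}{\sqrt{L{\left(n{\left(-11,6 \right)} \right)} - 36755}} = \frac{1}{\sqrt{\frac{\left(- 11 \left(1 + 6\right)\right)^{2}}{3} - 36755}} = \frac{1}{\sqrt{\frac{\left(\left(-11\right) 7\right)^{2}}{3} - 36755}} = \frac{1}{\sqrt{\frac{\left(-77\right)^{2}}{3} - 36755}} = \frac{1}{\sqrt{\frac{1}{3} \cdot 5929 - 36755}} = \frac{1}{\sqrt{\frac{5929}{3} - 36755}} = \frac{1}{\sqrt{- \frac{104336}{3}}} = \frac{1}{\frac{4}{3} i \sqrt{19563}} = - \frac{i \sqrt{19563}}{26084}$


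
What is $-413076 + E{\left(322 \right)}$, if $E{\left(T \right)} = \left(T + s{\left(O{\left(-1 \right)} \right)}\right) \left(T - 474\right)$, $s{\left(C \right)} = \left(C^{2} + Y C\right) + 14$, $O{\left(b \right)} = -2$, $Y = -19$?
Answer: $-470532$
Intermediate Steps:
$s{\left(C \right)} = 14 + C^{2} - 19 C$ ($s{\left(C \right)} = \left(C^{2} - 19 C\right) + 14 = 14 + C^{2} - 19 C$)
$E{\left(T \right)} = \left(-474 + T\right) \left(56 + T\right)$ ($E{\left(T \right)} = \left(T + \left(14 + \left(-2\right)^{2} - -38\right)\right) \left(T - 474\right) = \left(T + \left(14 + 4 + 38\right)\right) \left(-474 + T\right) = \left(T + 56\right) \left(-474 + T\right) = \left(56 + T\right) \left(-474 + T\right) = \left(-474 + T\right) \left(56 + T\right)$)
$-413076 + E{\left(322 \right)} = -413076 - \left(161140 - 103684\right) = -413076 - 57456 = -470532$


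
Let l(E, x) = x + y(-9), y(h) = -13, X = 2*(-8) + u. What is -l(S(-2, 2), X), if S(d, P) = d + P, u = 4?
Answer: 25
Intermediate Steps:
S(d, P) = P + d
X = -12 (X = 2*(-8) + 4 = -16 + 4 = -12)
l(E, x) = -13 + x (l(E, x) = x - 13 = -13 + x)
-l(S(-2, 2), X) = -(-13 - 12) = -1*(-25) = 25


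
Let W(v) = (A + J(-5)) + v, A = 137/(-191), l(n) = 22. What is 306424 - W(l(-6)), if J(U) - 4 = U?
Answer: 58523110/191 ≈ 3.0640e+5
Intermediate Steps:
J(U) = 4 + U
A = -137/191 (A = 137*(-1/191) = -137/191 ≈ -0.71728)
W(v) = -328/191 + v (W(v) = (-137/191 + (4 - 5)) + v = (-137/191 - 1) + v = -328/191 + v)
306424 - W(l(-6)) = 306424 - (-328/191 + 22) = 306424 - 1*3874/191 = 306424 - 3874/191 = 58523110/191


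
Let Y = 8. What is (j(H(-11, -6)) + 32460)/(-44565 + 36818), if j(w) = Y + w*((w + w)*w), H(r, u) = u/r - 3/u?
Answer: -172871799/41245028 ≈ -4.1913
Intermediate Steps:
H(r, u) = -3/u + u/r
j(w) = 8 + 2*w**3 (j(w) = 8 + w*((w + w)*w) = 8 + w*((2*w)*w) = 8 + w*(2*w**2) = 8 + 2*w**3)
(j(H(-11, -6)) + 32460)/(-44565 + 36818) = ((8 + 2*(-3/(-6) - 6/(-11))**3) + 32460)/(-44565 + 36818) = ((8 + 2*(-3*(-1/6) - 6*(-1/11))**3) + 32460)/(-7747) = ((8 + 2*(1/2 + 6/11)**3) + 32460)*(-1/7747) = ((8 + 2*(23/22)**3) + 32460)*(-1/7747) = ((8 + 2*(12167/10648)) + 32460)*(-1/7747) = ((8 + 12167/5324) + 32460)*(-1/7747) = (54759/5324 + 32460)*(-1/7747) = (172871799/5324)*(-1/7747) = -172871799/41245028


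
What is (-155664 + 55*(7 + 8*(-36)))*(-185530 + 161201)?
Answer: 4163154151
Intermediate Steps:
(-155664 + 55*(7 + 8*(-36)))*(-185530 + 161201) = (-155664 + 55*(7 - 288))*(-24329) = (-155664 + 55*(-281))*(-24329) = (-155664 - 15455)*(-24329) = -171119*(-24329) = 4163154151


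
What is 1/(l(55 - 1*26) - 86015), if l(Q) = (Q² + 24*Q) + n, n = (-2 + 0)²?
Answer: -1/84474 ≈ -1.1838e-5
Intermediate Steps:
n = 4 (n = (-2)² = 4)
l(Q) = 4 + Q² + 24*Q (l(Q) = (Q² + 24*Q) + 4 = 4 + Q² + 24*Q)
1/(l(55 - 1*26) - 86015) = 1/((4 + (55 - 1*26)² + 24*(55 - 1*26)) - 86015) = 1/((4 + (55 - 26)² + 24*(55 - 26)) - 86015) = 1/((4 + 29² + 24*29) - 86015) = 1/((4 + 841 + 696) - 86015) = 1/(1541 - 86015) = 1/(-84474) = -1/84474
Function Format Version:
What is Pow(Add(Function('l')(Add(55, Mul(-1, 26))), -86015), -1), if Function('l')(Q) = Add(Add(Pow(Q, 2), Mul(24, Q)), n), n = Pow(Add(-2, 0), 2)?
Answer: Rational(-1, 84474) ≈ -1.1838e-5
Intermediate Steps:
n = 4 (n = Pow(-2, 2) = 4)
Function('l')(Q) = Add(4, Pow(Q, 2), Mul(24, Q)) (Function('l')(Q) = Add(Add(Pow(Q, 2), Mul(24, Q)), 4) = Add(4, Pow(Q, 2), Mul(24, Q)))
Pow(Add(Function('l')(Add(55, Mul(-1, 26))), -86015), -1) = Pow(Add(Add(4, Pow(Add(55, Mul(-1, 26)), 2), Mul(24, Add(55, Mul(-1, 26)))), -86015), -1) = Pow(Add(Add(4, Pow(Add(55, -26), 2), Mul(24, Add(55, -26))), -86015), -1) = Pow(Add(Add(4, Pow(29, 2), Mul(24, 29)), -86015), -1) = Pow(Add(Add(4, 841, 696), -86015), -1) = Pow(Add(1541, -86015), -1) = Pow(-84474, -1) = Rational(-1, 84474)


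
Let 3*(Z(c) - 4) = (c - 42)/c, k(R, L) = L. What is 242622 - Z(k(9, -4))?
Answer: 1455685/6 ≈ 2.4261e+5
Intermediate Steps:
Z(c) = 4 + (-42 + c)/(3*c) (Z(c) = 4 + ((c - 42)/c)/3 = 4 + ((-42 + c)/c)/3 = 4 + (-42 + c)/(3*c))
242622 - Z(k(9, -4)) = 242622 - (13/3 - 14/(-4)) = 242622 - (13/3 - 14*(-¼)) = 242622 - (13/3 + 7/2) = 242622 - 1*47/6 = 242622 - 47/6 = 1455685/6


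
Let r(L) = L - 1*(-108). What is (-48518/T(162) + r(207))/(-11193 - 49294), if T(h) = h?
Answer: -1256/4899447 ≈ -0.00025636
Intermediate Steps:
r(L) = 108 + L (r(L) = L + 108 = 108 + L)
(-48518/T(162) + r(207))/(-11193 - 49294) = (-48518/162 + (108 + 207))/(-11193 - 49294) = (-48518*1/162 + 315)/(-60487) = (-24259/81 + 315)*(-1/60487) = (1256/81)*(-1/60487) = -1256/4899447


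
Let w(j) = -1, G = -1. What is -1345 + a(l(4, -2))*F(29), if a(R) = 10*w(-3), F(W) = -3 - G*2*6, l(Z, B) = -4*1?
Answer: -1435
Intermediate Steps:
l(Z, B) = -4
F(W) = 9 (F(W) = -3 - (-1*2)*6 = -3 - (-2)*6 = -3 - 1*(-12) = -3 + 12 = 9)
a(R) = -10 (a(R) = 10*(-1) = -10)
-1345 + a(l(4, -2))*F(29) = -1345 - 10*9 = -1345 - 90 = -1435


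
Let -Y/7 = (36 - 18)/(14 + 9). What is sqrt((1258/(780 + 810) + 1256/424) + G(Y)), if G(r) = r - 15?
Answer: I*sqrt(5591790705)/18285 ≈ 4.0896*I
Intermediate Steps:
Y = -126/23 (Y = -7*(36 - 18)/(14 + 9) = -126/23 ≈ -5.4783)
G(r) = -15 + r
sqrt((1258/(780 + 810) + 1256/424) + G(Y)) = sqrt((1258/(780 + 810) + 1256/424) + (-15 - 126/23)) = sqrt((1258/1590 + 1256*(1/424)) - 471/23) = sqrt((1258*(1/1590) + 157/53) - 471/23) = sqrt((629/795 + 157/53) - 471/23) = sqrt(2984/795 - 471/23) = sqrt(-305813/18285) = I*sqrt(5591790705)/18285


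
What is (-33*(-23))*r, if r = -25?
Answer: -18975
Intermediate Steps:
(-33*(-23))*r = -33*(-23)*(-25) = 759*(-25) = -18975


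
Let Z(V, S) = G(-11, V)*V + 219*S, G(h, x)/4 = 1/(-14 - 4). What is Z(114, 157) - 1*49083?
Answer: -44176/3 ≈ -14725.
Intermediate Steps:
G(h, x) = -2/9 (G(h, x) = 4/(-14 - 4) = 4/(-18) = 4*(-1/18) = -2/9)
Z(V, S) = 219*S - 2*V/9 (Z(V, S) = -2*V/9 + 219*S = 219*S - 2*V/9)
Z(114, 157) - 1*49083 = (219*157 - 2/9*114) - 1*49083 = (34383 - 76/3) - 49083 = 103073/3 - 49083 = -44176/3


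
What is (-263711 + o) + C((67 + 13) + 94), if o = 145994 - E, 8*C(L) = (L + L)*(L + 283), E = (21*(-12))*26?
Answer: -182571/2 ≈ -91286.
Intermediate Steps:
E = -6552 (E = -252*26 = -6552)
C(L) = L*(283 + L)/4 (C(L) = ((L + L)*(L + 283))/8 = ((2*L)*(283 + L))/8 = (2*L*(283 + L))/8 = L*(283 + L)/4)
o = 152546 (o = 145994 - 1*(-6552) = 145994 + 6552 = 152546)
(-263711 + o) + C((67 + 13) + 94) = (-263711 + 152546) + ((67 + 13) + 94)*(283 + ((67 + 13) + 94))/4 = -111165 + (80 + 94)*(283 + (80 + 94))/4 = -111165 + (¼)*174*(283 + 174) = -111165 + (¼)*174*457 = -111165 + 39759/2 = -182571/2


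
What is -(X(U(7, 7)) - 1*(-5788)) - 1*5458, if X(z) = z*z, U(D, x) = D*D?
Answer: -13647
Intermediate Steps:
U(D, x) = D²
X(z) = z²
-(X(U(7, 7)) - 1*(-5788)) - 1*5458 = -((7²)² - 1*(-5788)) - 1*5458 = -(49² + 5788) - 5458 = -(2401 + 5788) - 5458 = -1*8189 - 5458 = -8189 - 5458 = -13647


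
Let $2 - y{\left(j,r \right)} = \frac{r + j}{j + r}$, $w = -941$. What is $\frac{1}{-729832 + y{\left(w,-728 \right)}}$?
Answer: $- \frac{1}{729831} \approx -1.3702 \cdot 10^{-6}$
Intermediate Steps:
$y{\left(j,r \right)} = 1$ ($y{\left(j,r \right)} = 2 - \frac{r + j}{j + r} = 2 - \frac{j + r}{j + r} = 2 - 1 = 1$)
$\frac{1}{-729832 + y{\left(w,-728 \right)}} = \frac{1}{-729832 + 1} = \frac{1}{-729831} = - \frac{1}{729831}$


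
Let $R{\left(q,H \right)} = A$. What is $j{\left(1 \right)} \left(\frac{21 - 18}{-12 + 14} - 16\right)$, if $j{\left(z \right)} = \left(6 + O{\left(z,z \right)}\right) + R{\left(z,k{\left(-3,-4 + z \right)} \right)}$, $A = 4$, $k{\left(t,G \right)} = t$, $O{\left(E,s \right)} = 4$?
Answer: $-203$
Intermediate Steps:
$R{\left(q,H \right)} = 4$
$j{\left(z \right)} = 14$ ($j{\left(z \right)} = \left(6 + 4\right) + 4 = 10 + 4 = 14$)
$j{\left(1 \right)} \left(\frac{21 - 18}{-12 + 14} - 16\right) = 14 \left(\frac{21 - 18}{-12 + 14} - 16\right) = 14 \left(\frac{3}{2} - 16\right) = 14 \left(- \frac{29}{2}\right) = -203$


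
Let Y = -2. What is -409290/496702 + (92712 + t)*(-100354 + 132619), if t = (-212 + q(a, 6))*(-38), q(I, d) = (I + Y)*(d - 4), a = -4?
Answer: 811112468393715/248351 ≈ 3.2660e+9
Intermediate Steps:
q(I, d) = (-4 + d)*(-2 + I) (q(I, d) = (I - 2)*(d - 4) = (-2 + I)*(-4 + d) = (-4 + d)*(-2 + I))
t = 8512 (t = (-212 + (8 - 4*(-4) - 2*6 - 4*6))*(-38) = (-212 + (8 + 16 - 12 - 24))*(-38) = (-212 - 12)*(-38) = -224*(-38) = 8512)
-409290/496702 + (92712 + t)*(-100354 + 132619) = -409290/496702 + (92712 + 8512)*(-100354 + 132619) = -409290*1/496702 + 101224*32265 = -204645/248351 + 3265992360 = 811112468393715/248351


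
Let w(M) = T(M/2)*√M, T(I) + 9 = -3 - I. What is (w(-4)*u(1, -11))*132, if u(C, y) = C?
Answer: -2640*I ≈ -2640.0*I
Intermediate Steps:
T(I) = -12 - I (T(I) = -9 + (-3 - I) = -12 - I)
w(M) = √M*(-12 - M/2) (w(M) = (-12 - M/2)*√M = √M*(-12 - M/2))
(w(-4)*u(1, -11))*132 = ((√(-4)*(-24 - 1*(-4))/2)*1)*132 = (((2*I)*(-24 + 4)/2)*1)*132 = (((½)*(2*I)*(-20))*1)*132 = (-20*I*1)*132 = -20*I*132 = -2640*I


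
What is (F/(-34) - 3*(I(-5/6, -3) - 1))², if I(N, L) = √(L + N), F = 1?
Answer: (-101 + 17*I*√138)²/1156 ≈ -25.676 - 34.896*I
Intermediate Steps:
(F/(-34) - 3*(I(-5/6, -3) - 1))² = (1/(-34) - 3*(√(-3 - 5/6) - 1))² = (1*(-1/34) - 3*(√(-3 - 5*⅙) - 1))² = (-1/34 - 3*(√(-3 - ⅚) - 1))² = (-1/34 - 3*(√(-23/6) - 1))² = (-1/34 - 3*(I*√138/6 - 1))² = (-1/34 - 3*(-1 + I*√138/6))² = (-1/34 + (3 - I*√138/2))² = (101/34 - I*√138/2)²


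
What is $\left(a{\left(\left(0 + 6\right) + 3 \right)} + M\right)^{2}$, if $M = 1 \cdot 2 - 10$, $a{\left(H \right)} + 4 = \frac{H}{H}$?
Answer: $121$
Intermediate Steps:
$a{\left(H \right)} = -3$ ($a{\left(H \right)} = -4 + \frac{H}{H} = -4 + 1 = -3$)
$M = -8$ ($M = 2 - 10 = -8$)
$\left(a{\left(\left(0 + 6\right) + 3 \right)} + M\right)^{2} = \left(-3 - 8\right)^{2} = \left(-11\right)^{2} = 121$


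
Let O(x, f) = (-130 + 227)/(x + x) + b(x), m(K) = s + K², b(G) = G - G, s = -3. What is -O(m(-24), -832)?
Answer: -97/1146 ≈ -0.084642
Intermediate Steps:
b(G) = 0
m(K) = -3 + K²
O(x, f) = 97/(2*x) (O(x, f) = (-130 + 227)/(x + x) + 0 = 97/((2*x)) + 0 = 97*(1/(2*x)) + 0 = 97/(2*x) + 0 = 97/(2*x))
-O(m(-24), -832) = -97/(2*(-3 + (-24)²)) = -97/(2*(-3 + 576)) = -97/(2*573) = -1*97/1146 = -97/1146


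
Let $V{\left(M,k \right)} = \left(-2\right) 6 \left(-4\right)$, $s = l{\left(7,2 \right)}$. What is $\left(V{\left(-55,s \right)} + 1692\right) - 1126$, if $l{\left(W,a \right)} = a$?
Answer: $614$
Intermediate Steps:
$s = 2$
$V{\left(M,k \right)} = 48$ ($V{\left(M,k \right)} = \left(-12\right) \left(-4\right) = 48$)
$\left(V{\left(-55,s \right)} + 1692\right) - 1126 = \left(48 + 1692\right) - 1126 = 1740 - 1126 = 614$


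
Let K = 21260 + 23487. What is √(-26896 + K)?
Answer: √17851 ≈ 133.61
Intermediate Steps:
K = 44747
√(-26896 + K) = √(-26896 + 44747) = √17851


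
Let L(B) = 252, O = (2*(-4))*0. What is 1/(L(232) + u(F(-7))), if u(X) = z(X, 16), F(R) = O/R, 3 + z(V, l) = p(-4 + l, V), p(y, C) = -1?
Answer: 1/248 ≈ 0.0040323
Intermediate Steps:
O = 0 (O = -8*0 = 0)
z(V, l) = -4 (z(V, l) = -3 - 1 = -4)
F(R) = 0 (F(R) = 0/R = 0)
u(X) = -4
1/(L(232) + u(F(-7))) = 1/(252 - 4) = 1/248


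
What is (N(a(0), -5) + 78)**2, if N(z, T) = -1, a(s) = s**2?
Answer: 5929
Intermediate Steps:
(N(a(0), -5) + 78)**2 = (-1 + 78)**2 = 77**2 = 5929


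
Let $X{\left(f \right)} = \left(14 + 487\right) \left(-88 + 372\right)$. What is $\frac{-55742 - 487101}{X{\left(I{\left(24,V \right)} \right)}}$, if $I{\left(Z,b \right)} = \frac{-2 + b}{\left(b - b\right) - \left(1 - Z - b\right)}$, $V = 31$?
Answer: $- \frac{542843}{142284} \approx -3.8152$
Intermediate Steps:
$I{\left(Z,b \right)} = \frac{-2 + b}{-1 + Z + b}$ ($I{\left(Z,b \right)} = \frac{-2 + b}{0 + \left(-1 + Z + b\right)} = \frac{-2 + b}{-1 + Z + b}$)
$X{\left(f \right)} = 142284$ ($X{\left(f \right)} = 501 \cdot 284 = 142284$)
$\frac{-55742 - 487101}{X{\left(I{\left(24,V \right)} \right)}} = \frac{-55742 - 487101}{142284} = \left(-55742 - 487101\right) \frac{1}{142284} = \left(-542843\right) \frac{1}{142284} = - \frac{542843}{142284}$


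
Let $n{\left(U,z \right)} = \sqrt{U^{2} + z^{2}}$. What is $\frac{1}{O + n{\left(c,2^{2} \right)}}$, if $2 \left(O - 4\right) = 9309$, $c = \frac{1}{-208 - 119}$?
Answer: $\frac{1992514986}{9282124218821} - \frac{1308 \sqrt{1710865}}{9282124218821} \approx 0.00021448$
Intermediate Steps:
$c = - \frac{1}{327}$ ($c = \frac{1}{-327} = - \frac{1}{327} \approx -0.0030581$)
$O = \frac{9317}{2}$ ($O = 4 + \frac{1}{2} \cdot 9309 = 4 + \frac{9309}{2} = \frac{9317}{2} \approx 4658.5$)
$\frac{1}{O + n{\left(c,2^{2} \right)}} = \frac{1}{\frac{9317}{2} + \sqrt{\left(- \frac{1}{327}\right)^{2} + \left(2^{2}\right)^{2}}} = \frac{1}{\frac{9317}{2} + \sqrt{\frac{1}{106929} + 4^{2}}} = \frac{1}{\frac{9317}{2} + \sqrt{\frac{1}{106929} + 16}} = \frac{1}{\frac{9317}{2} + \sqrt{\frac{1710865}{106929}}} = \frac{1}{\frac{9317}{2} + \frac{\sqrt{1710865}}{327}}$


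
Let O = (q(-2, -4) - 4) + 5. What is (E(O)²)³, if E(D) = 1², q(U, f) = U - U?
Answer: 1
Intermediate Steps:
q(U, f) = 0
O = 1 (O = (0 - 4) + 5 = -4 + 5 = 1)
E(D) = 1
(E(O)²)³ = (1²)³ = 1³ = 1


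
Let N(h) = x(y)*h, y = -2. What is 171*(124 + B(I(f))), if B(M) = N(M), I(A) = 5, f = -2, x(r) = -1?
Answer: 20349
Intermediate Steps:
N(h) = -h
B(M) = -M
171*(124 + B(I(f))) = 171*(124 - 1*5) = 171*(124 - 5) = 171*119 = 20349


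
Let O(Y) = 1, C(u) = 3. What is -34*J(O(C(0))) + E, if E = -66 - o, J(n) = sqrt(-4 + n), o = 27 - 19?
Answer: -74 - 34*I*sqrt(3) ≈ -74.0 - 58.89*I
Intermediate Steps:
o = 8
E = -74 (E = -66 - 1*8 = -66 - 8 = -74)
-34*J(O(C(0))) + E = -34*sqrt(-4 + 1) - 74 = -34*I*sqrt(3) - 74 = -74 - 34*I*sqrt(3)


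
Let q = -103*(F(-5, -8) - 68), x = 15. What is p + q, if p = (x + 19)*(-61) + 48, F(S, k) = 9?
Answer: 4051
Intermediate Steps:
q = 6077 (q = -103*(9 - 68) = -103*(-59) = 6077)
p = -2026 (p = (15 + 19)*(-61) + 48 = 34*(-61) + 48 = -2074 + 48 = -2026)
p + q = -2026 + 6077 = 4051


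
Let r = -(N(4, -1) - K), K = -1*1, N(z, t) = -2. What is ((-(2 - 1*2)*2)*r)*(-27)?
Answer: 0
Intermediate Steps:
K = -1
r = 1 (r = -(-2 - 1*(-1)) = -(-2 + 1) = -1*(-1) = 1)
((-(2 - 1*2)*2)*r)*(-27) = ((-(2 - 1*2)*2)*1)*(-27) = ((-(2 - 2)*2)*1)*(-27) = ((-1*0*2)*1)*(-27) = ((0*2)*1)*(-27) = (0*1)*(-27) = 0*(-27) = 0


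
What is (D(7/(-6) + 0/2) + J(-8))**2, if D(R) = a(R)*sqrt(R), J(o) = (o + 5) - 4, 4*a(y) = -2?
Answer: 1169/24 + 7*I*sqrt(42)/6 ≈ 48.708 + 7.5609*I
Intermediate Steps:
a(y) = -1/2 (a(y) = (1/4)*(-2) = -1/2)
J(o) = 1 + o (J(o) = (5 + o) - 4 = 1 + o)
D(R) = -sqrt(R)/2
(D(7/(-6) + 0/2) + J(-8))**2 = (-sqrt(7/(-6) + 0/2)/2 + (1 - 8))**2 = (-sqrt(7*(-1/6) + 0*(1/2))/2 - 7)**2 = (-sqrt(-7/6 + 0)/2 - 7)**2 = (-I*sqrt(42)/12 - 7)**2 = (-7 - I*sqrt(42)/12)**2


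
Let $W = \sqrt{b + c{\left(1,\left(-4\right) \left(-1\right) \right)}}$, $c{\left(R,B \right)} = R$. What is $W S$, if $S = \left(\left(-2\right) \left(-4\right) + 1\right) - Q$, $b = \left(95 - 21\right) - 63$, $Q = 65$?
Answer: $- 112 \sqrt{3} \approx -193.99$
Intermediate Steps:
$b = 11$ ($b = 74 - 63 = 11$)
$W = 2 \sqrt{3}$ ($W = \sqrt{11 + 1} = \sqrt{12} = 2 \sqrt{3} \approx 3.4641$)
$S = -56$ ($S = \left(\left(-2\right) \left(-4\right) + 1\right) - 65 = \left(8 + 1\right) - 65 = 9 - 65 = -56$)
$W S = 2 \sqrt{3} \left(-56\right) = - 112 \sqrt{3}$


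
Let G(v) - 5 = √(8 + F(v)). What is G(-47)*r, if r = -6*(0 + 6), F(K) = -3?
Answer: -180 - 36*√5 ≈ -260.50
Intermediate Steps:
r = -36 (r = -6*6 = -36)
G(v) = 5 + √5 (G(v) = 5 + √(8 - 3) = 5 + √5)
G(-47)*r = (5 + √5)*(-36) = -180 - 36*√5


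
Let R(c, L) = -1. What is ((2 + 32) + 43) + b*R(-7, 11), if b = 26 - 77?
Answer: 128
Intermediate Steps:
b = -51
((2 + 32) + 43) + b*R(-7, 11) = ((2 + 32) + 43) - 51*(-1) = (34 + 43) + 51 = 77 + 51 = 128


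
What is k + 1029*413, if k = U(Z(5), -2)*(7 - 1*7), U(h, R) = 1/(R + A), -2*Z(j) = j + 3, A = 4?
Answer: 424977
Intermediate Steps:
Z(j) = -3/2 - j/2 (Z(j) = -(j + 3)/2 = -(3 + j)/2 = -3/2 - j/2)
U(h, R) = 1/(4 + R) (U(h, R) = 1/(R + 4) = 1/(4 + R))
k = 0 (k = (7 - 1*7)/(4 - 2) = (7 - 7)/2 = (1/2)*0 = 0)
k + 1029*413 = 0 + 1029*413 = 0 + 424977 = 424977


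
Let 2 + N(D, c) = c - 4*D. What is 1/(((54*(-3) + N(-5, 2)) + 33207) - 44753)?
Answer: -1/11688 ≈ -8.5558e-5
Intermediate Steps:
N(D, c) = -2 + c - 4*D (N(D, c) = -2 + (c - 4*D) = -2 + c - 4*D)
1/(((54*(-3) + N(-5, 2)) + 33207) - 44753) = 1/(((54*(-3) + (-2 + 2 - 4*(-5))) + 33207) - 44753) = 1/(((-162 + (-2 + 2 + 20)) + 33207) - 44753) = 1/(((-162 + 20) + 33207) - 44753) = 1/((-142 + 33207) - 44753) = 1/(33065 - 44753) = 1/(-11688) = -1/11688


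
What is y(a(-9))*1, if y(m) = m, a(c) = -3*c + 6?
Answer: 33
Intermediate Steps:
a(c) = 6 - 3*c
y(a(-9))*1 = (6 - 3*(-9))*1 = (6 + 27)*1 = 33*1 = 33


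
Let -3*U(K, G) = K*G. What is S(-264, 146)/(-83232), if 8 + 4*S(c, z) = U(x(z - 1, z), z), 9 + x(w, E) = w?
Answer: 2485/124848 ≈ 0.019904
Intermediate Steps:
x(w, E) = -9 + w
U(K, G) = -G*K/3 (U(K, G) = -K*G/3 = -G*K/3)
S(c, z) = -2 - z*(-10 + z)/12 (S(c, z) = -2 + (-z*(-9 + (z - 1))/3)/4 = -2 + (-z*(-9 + (-1 + z))/3)/4 = -2 + (-z*(-10 + z)/3)/4 = -2 - z*(-10 + z)/12)
S(-264, 146)/(-83232) = (-2 - 1/12*146*(-10 + 146))/(-83232) = (-2 - 1/12*146*136)*(-1/83232) = (-2 - 4964/3)*(-1/83232) = -4970/3*(-1/83232) = 2485/124848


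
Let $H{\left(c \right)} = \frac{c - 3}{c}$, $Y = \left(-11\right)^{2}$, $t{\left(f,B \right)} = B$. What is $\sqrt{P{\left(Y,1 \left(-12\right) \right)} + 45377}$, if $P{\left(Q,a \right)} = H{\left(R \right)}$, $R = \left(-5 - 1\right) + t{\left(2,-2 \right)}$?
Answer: $\frac{\sqrt{726054}}{4} \approx 213.02$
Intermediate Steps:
$Y = 121$
$R = -8$ ($R = \left(-5 - 1\right) - 2 = -6 - 2 = -8$)
$H{\left(c \right)} = \frac{-3 + c}{c}$ ($H{\left(c \right)} = \frac{c - 3}{c} = \frac{-3 + c}{c}$)
$P{\left(Q,a \right)} = \frac{11}{8}$ ($P{\left(Q,a \right)} = \frac{-3 - 8}{-8} = \left(- \frac{1}{8}\right) \left(-11\right) = \frac{11}{8}$)
$\sqrt{P{\left(Y,1 \left(-12\right) \right)} + 45377} = \sqrt{\frac{11}{8} + 45377} = \sqrt{\frac{363027}{8}} = \frac{\sqrt{726054}}{4}$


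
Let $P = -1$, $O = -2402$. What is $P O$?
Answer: $2402$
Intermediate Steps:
$P O = \left(-1\right) \left(-2402\right) = 2402$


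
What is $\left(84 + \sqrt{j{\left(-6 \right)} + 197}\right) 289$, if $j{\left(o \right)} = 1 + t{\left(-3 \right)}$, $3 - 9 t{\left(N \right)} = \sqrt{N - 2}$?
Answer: $24276 + \frac{289 \sqrt{1785 - i \sqrt{5}}}{3} \approx 28346.0 - 2.5493 i$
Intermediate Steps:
$t{\left(N \right)} = \frac{1}{3} - \frac{\sqrt{-2 + N}}{9}$ ($t{\left(N \right)} = \frac{1}{3} - \frac{\sqrt{N - 2}}{9} = \frac{1}{3} - \frac{\sqrt{-2 + N}}{9}$)
$j{\left(o \right)} = \frac{4}{3} - \frac{i \sqrt{5}}{9}$ ($j{\left(o \right)} = 1 + \left(\frac{1}{3} - \frac{\sqrt{-2 - 3}}{9}\right) = 1 + \left(\frac{1}{3} - \frac{\sqrt{-5}}{9}\right) = 1 + \left(\frac{1}{3} - \frac{i \sqrt{5}}{9}\right) = \frac{4}{3} - \frac{i \sqrt{5}}{9}$)
$\left(84 + \sqrt{j{\left(-6 \right)} + 197}\right) 289 = \left(84 + \sqrt{\left(\frac{4}{3} - \frac{i \sqrt{5}}{9}\right) + 197}\right) 289 = \left(84 + \sqrt{\frac{595}{3} - \frac{i \sqrt{5}}{9}}\right) 289 = 24276 + 289 \sqrt{\frac{595}{3} - \frac{i \sqrt{5}}{9}}$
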